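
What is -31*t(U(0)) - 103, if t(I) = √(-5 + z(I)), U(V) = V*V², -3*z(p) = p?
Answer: -103 - 31*I*√5 ≈ -103.0 - 69.318*I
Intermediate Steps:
z(p) = -p/3
U(V) = V³
t(I) = √(-5 - I/3)
-31*t(U(0)) - 103 = -31*√(-45 - 3*0³)/3 - 103 = -31*√(-45 - 3*0)/3 - 103 = -31*√(-45 + 0)/3 - 103 = -31*√(-45)/3 - 103 = -31*3*I*√5/3 - 103 = -31*I*√5 - 103 = -103 - 31*I*√5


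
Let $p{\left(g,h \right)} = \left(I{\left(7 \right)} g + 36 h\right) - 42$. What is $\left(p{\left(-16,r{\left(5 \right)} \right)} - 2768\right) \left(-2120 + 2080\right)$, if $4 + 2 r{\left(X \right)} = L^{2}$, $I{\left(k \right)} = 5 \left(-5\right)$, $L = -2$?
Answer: $96400$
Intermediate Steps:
$I{\left(k \right)} = -25$
$r{\left(X \right)} = 0$ ($r{\left(X \right)} = -2 + \frac{\left(-2\right)^{2}}{2} = -2 + \frac{1}{2} \cdot 4 = -2 + 2 = 0$)
$p{\left(g,h \right)} = -42 - 25 g + 36 h$ ($p{\left(g,h \right)} = \left(- 25 g + 36 h\right) - 42 = -42 - 25 g + 36 h$)
$\left(p{\left(-16,r{\left(5 \right)} \right)} - 2768\right) \left(-2120 + 2080\right) = \left(\left(-42 - -400 + 36 \cdot 0\right) - 2768\right) \left(-2120 + 2080\right) = \left(\left(-42 + 400 + 0\right) - 2768\right) \left(-40\right) = \left(358 - 2768\right) \left(-40\right) = \left(-2410\right) \left(-40\right) = 96400$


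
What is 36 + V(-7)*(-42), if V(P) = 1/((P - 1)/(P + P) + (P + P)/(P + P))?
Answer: 102/11 ≈ 9.2727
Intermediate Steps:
V(P) = 1/(1 + (-1 + P)/(2*P)) (V(P) = 1/((-1 + P)/((2*P)) + (2*P)/((2*P))) = 1/((-1 + P)*(1/(2*P)) + (2*P)*(1/(2*P))) = 1/((-1 + P)/(2*P) + 1) = 1/(1 + (-1 + P)/(2*P)))
36 + V(-7)*(-42) = 36 + (2*(-7)/(-1 + 3*(-7)))*(-42) = 36 + (2*(-7)/(-1 - 21))*(-42) = 36 + (2*(-7)/(-22))*(-42) = 36 + (2*(-7)*(-1/22))*(-42) = 36 + (7/11)*(-42) = 36 - 294/11 = 102/11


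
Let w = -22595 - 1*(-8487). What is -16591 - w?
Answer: -2483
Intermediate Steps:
w = -14108 (w = -22595 + 8487 = -14108)
-16591 - w = -16591 - 1*(-14108) = -16591 + 14108 = -2483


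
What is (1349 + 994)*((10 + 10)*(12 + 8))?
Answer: 937200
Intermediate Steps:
(1349 + 994)*((10 + 10)*(12 + 8)) = 2343*(20*20) = 2343*400 = 937200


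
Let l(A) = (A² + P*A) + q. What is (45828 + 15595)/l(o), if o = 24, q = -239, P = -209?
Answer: -61423/4679 ≈ -13.127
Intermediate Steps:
l(A) = -239 + A² - 209*A (l(A) = (A² - 209*A) - 239 = -239 + A² - 209*A)
(45828 + 15595)/l(o) = (45828 + 15595)/(-239 + 24² - 209*24) = 61423/(-239 + 576 - 5016) = 61423/(-4679) = 61423*(-1/4679) = -61423/4679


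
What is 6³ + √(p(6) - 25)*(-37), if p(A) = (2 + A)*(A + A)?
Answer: 216 - 37*√71 ≈ -95.768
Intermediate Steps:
p(A) = 2*A*(2 + A) (p(A) = (2 + A)*(2*A) = 2*A*(2 + A))
6³ + √(p(6) - 25)*(-37) = 6³ + √(2*6*(2 + 6) - 25)*(-37) = 216 + √(2*6*8 - 25)*(-37) = 216 + √(96 - 25)*(-37) = 216 + √71*(-37) = 216 - 37*√71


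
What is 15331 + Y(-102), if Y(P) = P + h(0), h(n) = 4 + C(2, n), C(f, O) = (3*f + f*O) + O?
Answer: 15239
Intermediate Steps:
C(f, O) = O + 3*f + O*f (C(f, O) = (3*f + O*f) + O = O + 3*f + O*f)
h(n) = 10 + 3*n (h(n) = 4 + (n + 3*2 + n*2) = 4 + (n + 6 + 2*n) = 4 + (6 + 3*n) = 10 + 3*n)
Y(P) = 10 + P (Y(P) = P + (10 + 3*0) = P + (10 + 0) = P + 10 = 10 + P)
15331 + Y(-102) = 15331 + (10 - 102) = 15331 - 92 = 15239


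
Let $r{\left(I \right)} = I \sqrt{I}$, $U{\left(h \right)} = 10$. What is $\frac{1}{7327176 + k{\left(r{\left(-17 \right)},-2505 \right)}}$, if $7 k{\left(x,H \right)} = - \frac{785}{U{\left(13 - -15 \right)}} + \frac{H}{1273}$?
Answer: $\frac{17822}{130584725801} \approx 1.3648 \cdot 10^{-7}$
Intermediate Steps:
$r{\left(I \right)} = I^{\frac{3}{2}}$
$k{\left(x,H \right)} = - \frac{157}{14} + \frac{H}{8911}$ ($k{\left(x,H \right)} = \frac{- \frac{785}{10} + \frac{H}{1273}}{7} = \frac{\left(-785\right) \frac{1}{10} + H \frac{1}{1273}}{7} = \frac{- \frac{157}{2} + \frac{H}{1273}}{7} = - \frac{157}{14} + \frac{H}{8911}$)
$\frac{1}{7327176 + k{\left(r{\left(-17 \right)},-2505 \right)}} = \frac{1}{7327176 + \left(- \frac{157}{14} + \frac{1}{8911} \left(-2505\right)\right)} = \frac{1}{7327176 - \frac{204871}{17822}} = \frac{1}{\frac{130584725801}{17822}} = \frac{17822}{130584725801}$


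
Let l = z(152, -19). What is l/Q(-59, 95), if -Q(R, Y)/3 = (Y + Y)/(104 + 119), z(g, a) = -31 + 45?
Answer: -1561/285 ≈ -5.4772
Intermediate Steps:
z(g, a) = 14
Q(R, Y) = -6*Y/223 (Q(R, Y) = -3*(Y + Y)/(104 + 119) = -3*2*Y/223 = -6*Y/223)
l = 14
l/Q(-59, 95) = 14/((-6/223*95)) = 14/(-570/223) = 14*(-223/570) = -1561/285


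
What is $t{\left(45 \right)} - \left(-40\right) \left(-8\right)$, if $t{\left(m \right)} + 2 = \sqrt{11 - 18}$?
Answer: $-322 + i \sqrt{7} \approx -322.0 + 2.6458 i$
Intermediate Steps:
$t{\left(m \right)} = -2 + i \sqrt{7}$ ($t{\left(m \right)} = -2 + \sqrt{11 - 18} = -2 + \sqrt{-7} = -2 + i \sqrt{7}$)
$t{\left(45 \right)} - \left(-40\right) \left(-8\right) = \left(-2 + i \sqrt{7}\right) - \left(-40\right) \left(-8\right) = \left(-2 + i \sqrt{7}\right) - 320 = -322 + i \sqrt{7}$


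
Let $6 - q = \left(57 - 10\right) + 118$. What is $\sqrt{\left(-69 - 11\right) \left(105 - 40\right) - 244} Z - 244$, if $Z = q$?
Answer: $-244 - 318 i \sqrt{1361} \approx -244.0 - 11732.0 i$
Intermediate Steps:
$q = -159$ ($q = 6 - \left(\left(57 - 10\right) + 118\right) = 6 - \left(47 + 118\right) = 6 - 165 = -159$)
$Z = -159$
$\sqrt{\left(-69 - 11\right) \left(105 - 40\right) - 244} Z - 244 = \sqrt{\left(-69 - 11\right) \left(105 - 40\right) - 244} \left(-159\right) - 244 = \sqrt{\left(-80\right) 65 - 244} \left(-159\right) - 244 = \sqrt{-5200 - 244} \left(-159\right) - 244 = \sqrt{-5444} \left(-159\right) - 244 = 2 i \sqrt{1361} \left(-159\right) - 244 = - 318 i \sqrt{1361} - 244 = -244 - 318 i \sqrt{1361}$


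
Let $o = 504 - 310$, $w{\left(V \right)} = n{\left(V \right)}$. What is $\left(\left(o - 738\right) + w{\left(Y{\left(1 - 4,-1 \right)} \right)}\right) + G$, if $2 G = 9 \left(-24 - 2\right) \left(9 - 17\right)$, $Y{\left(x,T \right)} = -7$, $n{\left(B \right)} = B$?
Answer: $385$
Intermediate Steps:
$w{\left(V \right)} = V$
$o = 194$ ($o = 504 - 310 = 194$)
$G = 936$ ($G = \frac{9 \left(-24 - 2\right) \left(9 - 17\right)}{2} = \frac{9 \left(\left(-26\right) \left(-8\right)\right)}{2} = \frac{9 \cdot 208}{2} = \frac{1}{2} \cdot 1872 = 936$)
$\left(\left(o - 738\right) + w{\left(Y{\left(1 - 4,-1 \right)} \right)}\right) + G = \left(\left(194 - 738\right) - 7\right) + 936 = \left(-544 - 7\right) + 936 = -551 + 936 = 385$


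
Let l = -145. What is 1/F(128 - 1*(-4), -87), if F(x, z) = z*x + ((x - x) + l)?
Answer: -1/11629 ≈ -8.5992e-5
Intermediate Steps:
F(x, z) = -145 + x*z (F(x, z) = z*x + ((x - x) - 145) = x*z + (0 - 145) = x*z - 145 = -145 + x*z)
1/F(128 - 1*(-4), -87) = 1/(-145 + (128 - 1*(-4))*(-87)) = 1/(-145 + (128 + 4)*(-87)) = 1/(-145 + 132*(-87)) = 1/(-145 - 11484) = 1/(-11629) = -1/11629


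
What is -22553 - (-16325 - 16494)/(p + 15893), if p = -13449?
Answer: -55086713/2444 ≈ -22540.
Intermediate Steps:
-22553 - (-16325 - 16494)/(p + 15893) = -22553 - (-16325 - 16494)/(-13449 + 15893) = -22553 - (-32819)/2444 = -22553 - 1*(-32819/2444) = -22553 + 32819/2444 = -55086713/2444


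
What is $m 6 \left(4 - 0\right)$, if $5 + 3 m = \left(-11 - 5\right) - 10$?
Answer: $-248$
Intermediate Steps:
$m = - \frac{31}{3}$ ($m = - \frac{5}{3} + \frac{\left(-11 - 5\right) - 10}{3} = - \frac{5}{3} + \frac{-16 - 10}{3} = - \frac{5}{3} + \frac{1}{3} \left(-26\right) = - \frac{5}{3} - \frac{26}{3} = - \frac{31}{3} \approx -10.333$)
$m 6 \left(4 - 0\right) = - \frac{31 \cdot 6 \left(4 - 0\right)}{3} = - \frac{31 \cdot 6 \left(4 + 0\right)}{3} = - \frac{31 \cdot 6 \cdot 4}{3} = \left(- \frac{31}{3}\right) 24 = -248$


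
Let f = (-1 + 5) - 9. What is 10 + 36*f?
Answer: -170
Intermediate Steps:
f = -5 (f = 4 - 9 = -5)
10 + 36*f = 10 + 36*(-5) = 10 - 180 = -170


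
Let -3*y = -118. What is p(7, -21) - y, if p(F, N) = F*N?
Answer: -559/3 ≈ -186.33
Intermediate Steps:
y = 118/3 (y = -1/3*(-118) = 118/3 ≈ 39.333)
p(7, -21) - y = 7*(-21) - 1*118/3 = -147 - 118/3 = -559/3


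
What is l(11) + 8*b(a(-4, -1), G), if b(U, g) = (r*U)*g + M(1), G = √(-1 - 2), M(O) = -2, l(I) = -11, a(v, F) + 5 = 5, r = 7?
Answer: -27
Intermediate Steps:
a(v, F) = 0 (a(v, F) = -5 + 5 = 0)
G = I*√3 (G = √(-3) = I*√3 ≈ 1.732*I)
b(U, g) = -2 + 7*U*g (b(U, g) = (7*U)*g - 2 = 7*U*g - 2 = -2 + 7*U*g)
l(11) + 8*b(a(-4, -1), G) = -11 + 8*(-2 + 7*0*(I*√3)) = -11 + 8*(-2 + 0) = -11 + 8*(-2) = -11 - 16 = -27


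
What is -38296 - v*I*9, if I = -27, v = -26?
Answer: -44614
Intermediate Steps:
-38296 - v*I*9 = -38296 - (-26*(-27))*9 = -38296 - 702*9 = -38296 - 1*6318 = -38296 - 6318 = -44614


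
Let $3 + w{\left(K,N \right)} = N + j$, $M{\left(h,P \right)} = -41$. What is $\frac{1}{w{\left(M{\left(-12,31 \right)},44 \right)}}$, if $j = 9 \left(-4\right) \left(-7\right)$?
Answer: $\frac{1}{293} \approx 0.003413$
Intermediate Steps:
$j = 252$ ($j = \left(-36\right) \left(-7\right) = 252$)
$w{\left(K,N \right)} = 249 + N$ ($w{\left(K,N \right)} = -3 + \left(N + 252\right) = -3 + \left(252 + N\right) = 249 + N$)
$\frac{1}{w{\left(M{\left(-12,31 \right)},44 \right)}} = \frac{1}{249 + 44} = \frac{1}{293}$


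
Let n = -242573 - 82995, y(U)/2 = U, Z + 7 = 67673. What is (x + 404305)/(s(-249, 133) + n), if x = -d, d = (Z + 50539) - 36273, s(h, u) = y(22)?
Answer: -322373/325524 ≈ -0.99032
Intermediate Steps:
Z = 67666 (Z = -7 + 67673 = 67666)
y(U) = 2*U
s(h, u) = 44 (s(h, u) = 2*22 = 44)
d = 81932 (d = (67666 + 50539) - 36273 = 118205 - 36273 = 81932)
n = -325568
x = -81932 (x = -1*81932 = -81932)
(x + 404305)/(s(-249, 133) + n) = (-81932 + 404305)/(44 - 325568) = 322373/(-325524) = 322373*(-1/325524) = -322373/325524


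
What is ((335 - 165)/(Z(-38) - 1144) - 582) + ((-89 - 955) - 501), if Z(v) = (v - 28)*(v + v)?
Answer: -4117787/1936 ≈ -2127.0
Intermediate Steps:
Z(v) = 2*v*(-28 + v) (Z(v) = (-28 + v)*(2*v) = 2*v*(-28 + v))
((335 - 165)/(Z(-38) - 1144) - 582) + ((-89 - 955) - 501) = ((335 - 165)/(2*(-38)*(-28 - 38) - 1144) - 582) + ((-89 - 955) - 501) = (170/(2*(-38)*(-66) - 1144) - 582) + (-1044 - 501) = (170/(5016 - 1144) - 582) - 1545 = (170/3872 - 582) - 1545 = (170*(1/3872) - 582) - 1545 = (85/1936 - 582) - 1545 = -1126667/1936 - 1545 = -4117787/1936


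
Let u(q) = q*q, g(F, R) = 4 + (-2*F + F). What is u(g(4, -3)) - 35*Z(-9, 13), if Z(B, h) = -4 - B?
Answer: -175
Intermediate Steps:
g(F, R) = 4 - F
u(q) = q**2
u(g(4, -3)) - 35*Z(-9, 13) = (4 - 1*4)**2 - 35*(-4 - 1*(-9)) = (4 - 4)**2 - 35*(-4 + 9) = 0**2 - 35*5 = 0 - 175 = -175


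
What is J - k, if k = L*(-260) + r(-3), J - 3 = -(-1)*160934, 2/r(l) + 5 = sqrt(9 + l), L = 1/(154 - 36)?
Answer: 180413437/1121 + 2*sqrt(6)/19 ≈ 1.6094e+5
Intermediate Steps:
L = 1/118 ≈ 0.0084746
r(l) = 2/(-5 + sqrt(9 + l))
J = 160937 (J = 3 - (-1)*160934 = 3 - 1*(-160934) = 3 + 160934 = 160937)
k = -130/59 + 2/(-5 + sqrt(6)) (k = (1/118)*(-260) + 2/(-5 + sqrt(9 - 3)) = -130/59 + 2/(-5 + sqrt(6)) ≈ -2.9875)
J - k = 160937 - (-3060/1121 - 2*sqrt(6)/19) = 160937 + (3060/1121 + 2*sqrt(6)/19) = 180413437/1121 + 2*sqrt(6)/19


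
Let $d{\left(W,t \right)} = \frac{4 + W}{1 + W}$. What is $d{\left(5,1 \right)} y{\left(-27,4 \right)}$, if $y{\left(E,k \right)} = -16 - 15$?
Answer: $- \frac{93}{2} \approx -46.5$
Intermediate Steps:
$y{\left(E,k \right)} = -31$
$d{\left(W,t \right)} = \frac{4 + W}{1 + W}$
$d{\left(5,1 \right)} y{\left(-27,4 \right)} = \frac{4 + 5}{1 + 5} \left(-31\right) = \frac{1}{6} \cdot 9 \left(-31\right) = \frac{3}{2} \left(-31\right) = - \frac{93}{2}$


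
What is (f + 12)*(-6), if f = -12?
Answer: 0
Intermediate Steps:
(f + 12)*(-6) = (-12 + 12)*(-6) = 0*(-6) = 0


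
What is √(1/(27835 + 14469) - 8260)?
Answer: 3*I*√25663768531/5288 ≈ 90.885*I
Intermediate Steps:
√(1/(27835 + 14469) - 8260) = √(1/42304 - 8260) = √(-349431039/42304) = 3*I*√25663768531/5288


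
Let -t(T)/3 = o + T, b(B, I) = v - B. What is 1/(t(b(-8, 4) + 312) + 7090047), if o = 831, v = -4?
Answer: 1/7086606 ≈ 1.4111e-7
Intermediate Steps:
b(B, I) = -4 - B
t(T) = -2493 - 3*T (t(T) = -3*(831 + T) = -2493 - 3*T)
1/(t(b(-8, 4) + 312) + 7090047) = 1/((-2493 - 3*((-4 - 1*(-8)) + 312)) + 7090047) = 1/((-2493 - 3*((-4 + 8) + 312)) + 7090047) = 1/((-2493 - 3*(4 + 312)) + 7090047) = 1/((-2493 - 3*316) + 7090047) = 1/((-2493 - 948) + 7090047) = 1/(-3441 + 7090047) = 1/7086606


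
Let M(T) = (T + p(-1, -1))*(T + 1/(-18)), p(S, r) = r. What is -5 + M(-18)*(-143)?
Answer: -883115/18 ≈ -49062.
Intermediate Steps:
M(T) = (-1 + T)*(-1/18 + T) (M(T) = (T - 1)*(T + 1/(-18)) = (-1 + T)*(T - 1/18) = (-1 + T)*(-1/18 + T))
-5 + M(-18)*(-143) = -5 + (1/18 + (-18)**2 - 19/18*(-18))*(-143) = -5 + (1/18 + 324 + 19)*(-143) = -5 + (6175/18)*(-143) = -5 - 883025/18 = -883115/18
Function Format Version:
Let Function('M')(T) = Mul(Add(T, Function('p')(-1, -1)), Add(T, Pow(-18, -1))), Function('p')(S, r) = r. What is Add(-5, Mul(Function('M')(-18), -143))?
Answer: Rational(-883115, 18) ≈ -49062.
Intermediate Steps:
Function('M')(T) = Mul(Add(-1, T), Add(Rational(-1, 18), T)) (Function('M')(T) = Mul(Add(T, -1), Add(T, Pow(-18, -1))) = Mul(Add(-1, T), Add(T, Rational(-1, 18))) = Mul(Add(-1, T), Add(Rational(-1, 18), T)))
Add(-5, Mul(Function('M')(-18), -143)) = Add(-5, Mul(Add(Rational(1, 18), Pow(-18, 2), Mul(Rational(-19, 18), -18)), -143)) = Add(-5, Mul(Add(Rational(1, 18), 324, 19), -143)) = Add(-5, Mul(Rational(6175, 18), -143)) = Add(-5, Rational(-883025, 18)) = Rational(-883115, 18)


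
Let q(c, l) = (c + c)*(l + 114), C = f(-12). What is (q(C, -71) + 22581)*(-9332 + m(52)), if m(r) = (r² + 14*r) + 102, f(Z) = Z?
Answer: -124941102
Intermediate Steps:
C = -12
q(c, l) = 2*c*(114 + l) (q(c, l) = (2*c)*(114 + l) = 2*c*(114 + l))
m(r) = 102 + r² + 14*r
(q(C, -71) + 22581)*(-9332 + m(52)) = (2*(-12)*(114 - 71) + 22581)*(-9332 + (102 + 52² + 14*52)) = (2*(-12)*43 + 22581)*(-9332 + (102 + 2704 + 728)) = (-1032 + 22581)*(-9332 + 3534) = 21549*(-5798) = -124941102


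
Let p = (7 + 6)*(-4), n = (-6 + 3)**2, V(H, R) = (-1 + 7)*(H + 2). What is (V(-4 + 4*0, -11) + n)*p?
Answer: 156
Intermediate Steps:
V(H, R) = 12 + 6*H (V(H, R) = 6*(2 + H) = 12 + 6*H)
n = 9 (n = (-3)**2 = 9)
p = -52 (p = 13*(-4) = -52)
(V(-4 + 4*0, -11) + n)*p = ((12 + 6*(-4 + 4*0)) + 9)*(-52) = ((12 + 6*(-4 + 0)) + 9)*(-52) = ((12 + 6*(-4)) + 9)*(-52) = ((12 - 24) + 9)*(-52) = (-12 + 9)*(-52) = -3*(-52) = 156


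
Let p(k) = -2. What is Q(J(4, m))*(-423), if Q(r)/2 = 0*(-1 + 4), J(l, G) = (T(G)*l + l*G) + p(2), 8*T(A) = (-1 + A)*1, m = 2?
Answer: 0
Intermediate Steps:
T(A) = -⅛ + A/8 (T(A) = ((-1 + A)*1)/8 = (-1 + A)/8 = -⅛ + A/8)
J(l, G) = -2 + G*l + l*(-⅛ + G/8) (J(l, G) = ((-⅛ + G/8)*l + l*G) - 2 = (l*(-⅛ + G/8) + G*l) - 2 = (G*l + l*(-⅛ + G/8)) - 2 = -2 + G*l + l*(-⅛ + G/8))
Q(r) = 0 (Q(r) = 2*(0*(-1 + 4)) = 2*(0*3) = 2*0 = 0)
Q(J(4, m))*(-423) = 0*(-423) = 0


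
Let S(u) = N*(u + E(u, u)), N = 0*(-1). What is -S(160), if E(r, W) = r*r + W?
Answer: 0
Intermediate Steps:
E(r, W) = W + r**2 (E(r, W) = r**2 + W = W + r**2)
N = 0
S(u) = 0 (S(u) = 0*(u + (u + u**2)) = 0*(u**2 + 2*u) = 0)
-S(160) = -1*0 = 0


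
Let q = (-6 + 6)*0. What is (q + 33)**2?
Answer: 1089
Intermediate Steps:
q = 0 (q = 0*0 = 0)
(q + 33)**2 = (0 + 33)**2 = 33**2 = 1089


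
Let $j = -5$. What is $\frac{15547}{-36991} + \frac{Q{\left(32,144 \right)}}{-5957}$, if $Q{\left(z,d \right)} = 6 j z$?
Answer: $- \frac{57102119}{220355387} \approx -0.25914$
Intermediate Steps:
$Q{\left(z,d \right)} = - 30 z$ ($Q{\left(z,d \right)} = 6 \left(-5\right) z = - 30 z$)
$\frac{15547}{-36991} + \frac{Q{\left(32,144 \right)}}{-5957} = \frac{15547}{-36991} + \frac{\left(-30\right) 32}{-5957} = 15547 \left(- \frac{1}{36991}\right) - - \frac{960}{5957} = - \frac{15547}{36991} + \frac{960}{5957} = - \frac{57102119}{220355387}$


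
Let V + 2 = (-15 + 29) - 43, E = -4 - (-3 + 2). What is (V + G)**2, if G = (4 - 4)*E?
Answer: 961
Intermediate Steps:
E = -3 (E = -4 - 1*(-1) = -4 + 1 = -3)
G = 0 (G = (4 - 4)*(-3) = 0*(-3) = 0)
V = -31 (V = -2 + ((-15 + 29) - 43) = -2 + (14 - 43) = -2 - 29 = -31)
(V + G)**2 = (-31 + 0)**2 = (-31)**2 = 961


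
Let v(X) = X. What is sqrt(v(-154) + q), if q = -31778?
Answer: 6*I*sqrt(887) ≈ 178.7*I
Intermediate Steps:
sqrt(v(-154) + q) = sqrt(-154 - 31778) = sqrt(-31932) = 6*I*sqrt(887)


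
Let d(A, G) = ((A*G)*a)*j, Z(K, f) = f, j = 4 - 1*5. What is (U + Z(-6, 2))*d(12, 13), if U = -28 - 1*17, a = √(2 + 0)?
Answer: 6708*√2 ≈ 9486.5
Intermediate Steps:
j = -1 (j = 4 - 5 = -1)
a = √2 ≈ 1.4142
d(A, G) = -A*G*√2 (d(A, G) = ((A*G)*√2)*(-1) = (A*G*√2)*(-1) = -A*G*√2)
U = -45 (U = -28 - 17 = -45)
(U + Z(-6, 2))*d(12, 13) = (-45 + 2)*(-1*12*13*√2) = -(-6708)*√2 = 6708*√2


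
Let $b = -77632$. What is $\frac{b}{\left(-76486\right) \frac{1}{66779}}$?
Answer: $\frac{2592093664}{38243} \approx 67780.0$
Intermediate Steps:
$\frac{b}{\left(-76486\right) \frac{1}{66779}} = - \frac{77632}{\left(-76486\right) \frac{1}{66779}} = - \frac{77632}{- \frac{76486}{66779}} = \left(-77632\right) \left(- \frac{66779}{76486}\right) = \frac{2592093664}{38243}$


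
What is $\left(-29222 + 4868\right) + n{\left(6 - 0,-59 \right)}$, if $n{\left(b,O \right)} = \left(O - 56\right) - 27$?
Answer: $-24496$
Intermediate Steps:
$n{\left(b,O \right)} = -83 + O$ ($n{\left(b,O \right)} = \left(-56 + O\right) - 27 = -83 + O$)
$\left(-29222 + 4868\right) + n{\left(6 - 0,-59 \right)} = \left(-29222 + 4868\right) - 142 = -24354 - 142 = -24496$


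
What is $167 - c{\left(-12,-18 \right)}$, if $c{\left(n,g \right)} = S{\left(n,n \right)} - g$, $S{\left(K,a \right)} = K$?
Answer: $161$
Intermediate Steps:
$c{\left(n,g \right)} = n - g$
$167 - c{\left(-12,-18 \right)} = 167 - \left(-12 - -18\right) = 167 - \left(-12 + 18\right) = 167 - 6 = 161$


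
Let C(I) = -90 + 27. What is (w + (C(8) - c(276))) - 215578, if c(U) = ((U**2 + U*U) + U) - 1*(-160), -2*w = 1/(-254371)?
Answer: -187435306317/508742 ≈ -3.6843e+5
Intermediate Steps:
w = 1/508742 (w = -1/2/(-254371) = -1/2*(-1/254371) = 1/508742 ≈ 1.9656e-6)
c(U) = 160 + U + 2*U**2 (c(U) = ((U**2 + U**2) + U) + 160 = (2*U**2 + U) + 160 = (U + 2*U**2) + 160 = 160 + U + 2*U**2)
C(I) = -63
(w + (C(8) - c(276))) - 215578 = (1/508742 + (-63 - (160 + 276 + 2*276**2))) - 215578 = (1/508742 + (-63 - (160 + 276 + 2*76176))) - 215578 = (1/508742 + (-63 - (160 + 276 + 152352))) - 215578 = (1/508742 + (-63 - 1*152788)) - 215578 = (1/508742 + (-63 - 152788)) - 215578 = (1/508742 - 152851) - 215578 = -77761723441/508742 - 215578 = -187435306317/508742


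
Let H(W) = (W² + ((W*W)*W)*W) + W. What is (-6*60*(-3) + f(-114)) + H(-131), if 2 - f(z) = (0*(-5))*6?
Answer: 294518033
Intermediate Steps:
f(z) = 2 (f(z) = 2 - 0*(-5)*6 = 2 - 0*6 = 2 - 1*0 = 2 + 0 = 2)
H(W) = W + W² + W⁴ (H(W) = (W² + (W²*W)*W) + W = (W² + W³*W) + W = (W² + W⁴) + W = W + W² + W⁴)
(-6*60*(-3) + f(-114)) + H(-131) = (-6*60*(-3) + 2) - 131*(1 - 131 + (-131)³) = (-360*(-3) + 2) - 131*(1 - 131 - 2248091) = (1080 + 2) - 131*(-2248221) = 1082 + 294516951 = 294518033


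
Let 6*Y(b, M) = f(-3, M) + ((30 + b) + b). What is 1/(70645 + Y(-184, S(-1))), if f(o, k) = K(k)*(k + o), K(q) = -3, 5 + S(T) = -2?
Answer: 3/211781 ≈ 1.4166e-5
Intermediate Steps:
S(T) = -7 (S(T) = -5 - 2 = -7)
f(o, k) = -3*k - 3*o (f(o, k) = -3*(k + o) = -3*k - 3*o)
Y(b, M) = 13/2 - M/2 + b/3 (Y(b, M) = ((-3*M - 3*(-3)) + ((30 + b) + b))/6 = ((-3*M + 9) + (30 + 2*b))/6 = ((9 - 3*M) + (30 + 2*b))/6 = (39 - 3*M + 2*b)/6 = 13/2 - M/2 + b/3)
1/(70645 + Y(-184, S(-1))) = 1/(70645 + (13/2 - ½*(-7) + (⅓)*(-184))) = 1/(70645 + (13/2 + 7/2 - 184/3)) = 1/(70645 - 154/3) = 1/(211781/3) = 3/211781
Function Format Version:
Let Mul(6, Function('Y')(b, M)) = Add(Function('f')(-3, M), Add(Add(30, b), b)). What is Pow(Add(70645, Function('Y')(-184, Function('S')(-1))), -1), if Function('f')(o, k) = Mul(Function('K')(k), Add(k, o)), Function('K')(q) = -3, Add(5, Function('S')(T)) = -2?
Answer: Rational(3, 211781) ≈ 1.4166e-5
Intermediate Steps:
Function('S')(T) = -7 (Function('S')(T) = Add(-5, -2) = -7)
Function('f')(o, k) = Add(Mul(-3, k), Mul(-3, o)) (Function('f')(o, k) = Mul(-3, Add(k, o)) = Add(Mul(-3, k), Mul(-3, o)))
Function('Y')(b, M) = Add(Rational(13, 2), Mul(Rational(-1, 2), M), Mul(Rational(1, 3), b)) (Function('Y')(b, M) = Mul(Rational(1, 6), Add(Add(Mul(-3, M), Mul(-3, -3)), Add(Add(30, b), b))) = Mul(Rational(1, 6), Add(Add(Mul(-3, M), 9), Add(30, Mul(2, b)))) = Mul(Rational(1, 6), Add(Add(9, Mul(-3, M)), Add(30, Mul(2, b)))) = Mul(Rational(1, 6), Add(39, Mul(-3, M), Mul(2, b))) = Add(Rational(13, 2), Mul(Rational(-1, 2), M), Mul(Rational(1, 3), b)))
Pow(Add(70645, Function('Y')(-184, Function('S')(-1))), -1) = Pow(Add(70645, Add(Rational(13, 2), Mul(Rational(-1, 2), -7), Mul(Rational(1, 3), -184))), -1) = Pow(Add(70645, Add(Rational(13, 2), Rational(7, 2), Rational(-184, 3))), -1) = Pow(Add(70645, Rational(-154, 3)), -1) = Pow(Rational(211781, 3), -1) = Rational(3, 211781)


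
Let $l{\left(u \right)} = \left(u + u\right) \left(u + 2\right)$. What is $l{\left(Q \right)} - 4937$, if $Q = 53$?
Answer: $893$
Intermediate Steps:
$l{\left(u \right)} = 2 u \left(2 + u\right)$
$l{\left(Q \right)} - 4937 = 2 \cdot 53 \left(2 + 53\right) - 4937 = 2 \cdot 53 \cdot 55 - 4937 = 5830 - 4937 = 893$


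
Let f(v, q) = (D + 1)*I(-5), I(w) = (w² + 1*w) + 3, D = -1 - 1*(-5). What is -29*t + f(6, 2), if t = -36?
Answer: 1159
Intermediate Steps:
D = 4 (D = -1 + 5 = 4)
I(w) = 3 + w + w² (I(w) = (w² + w) + 3 = (w + w²) + 3 = 3 + w + w²)
f(v, q) = 115 (f(v, q) = (4 + 1)*(3 - 5 + (-5)²) = 5*(3 - 5 + 25) = 5*23 = 115)
-29*t + f(6, 2) = -29*(-36) + 115 = 1044 + 115 = 1159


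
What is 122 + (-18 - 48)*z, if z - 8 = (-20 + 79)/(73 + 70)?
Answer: -5632/13 ≈ -433.23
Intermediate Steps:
z = 1203/143 (z = 8 + (-20 + 79)/(73 + 70) = 8 + 59/143 = 1203/143 ≈ 8.4126)
122 + (-18 - 48)*z = 122 + (-18 - 48)*(1203/143) = 122 - 66*1203/143 = 122 - 7218/13 = -5632/13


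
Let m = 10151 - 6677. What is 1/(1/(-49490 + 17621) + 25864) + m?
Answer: 2863478629179/824259815 ≈ 3474.0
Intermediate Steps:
m = 3474
1/(1/(-49490 + 17621) + 25864) + m = 1/(1/(-49490 + 17621) + 25864) + 3474 = 1/(1/(-31869) + 25864) + 3474 = 1/(-1/31869 + 25864) + 3474 = 1/(824259815/31869) + 3474 = 31869/824259815 + 3474 = 2863478629179/824259815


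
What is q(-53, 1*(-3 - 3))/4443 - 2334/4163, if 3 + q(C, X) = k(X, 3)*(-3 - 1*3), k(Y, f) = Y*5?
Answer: -3211037/6165403 ≈ -0.52081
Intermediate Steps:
k(Y, f) = 5*Y
q(C, X) = -3 - 30*X (q(C, X) = -3 + (5*X)*(-3 - 1*3) = -3 + (5*X)*(-3 - 3) = -3 + (5*X)*(-6) = -3 - 30*X)
q(-53, 1*(-3 - 3))/4443 - 2334/4163 = (-3 - 30*(-3 - 3))/4443 - 2334/4163 = (-3 - 30*(-6))*(1/4443) - 2334*1/4163 = (-3 - 30*(-6))*(1/4443) - 2334/4163 = (-3 + 180)*(1/4443) - 2334/4163 = 177*(1/4443) - 2334/4163 = 59/1481 - 2334/4163 = -3211037/6165403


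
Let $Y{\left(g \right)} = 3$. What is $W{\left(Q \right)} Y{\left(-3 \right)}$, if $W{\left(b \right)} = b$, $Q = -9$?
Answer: $-27$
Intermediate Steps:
$W{\left(Q \right)} Y{\left(-3 \right)} = \left(-9\right) 3 = -27$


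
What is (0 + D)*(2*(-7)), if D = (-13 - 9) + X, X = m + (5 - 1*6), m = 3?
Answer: 280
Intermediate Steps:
X = 2 (X = 3 + (5 - 1*6) = 3 + (5 - 6) = 3 - 1 = 2)
D = -20 (D = (-13 - 9) + 2 = -22 + 2 = -20)
(0 + D)*(2*(-7)) = (0 - 20)*(2*(-7)) = -20*(-14) = 280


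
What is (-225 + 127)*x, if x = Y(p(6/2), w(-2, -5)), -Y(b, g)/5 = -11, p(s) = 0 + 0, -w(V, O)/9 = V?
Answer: -5390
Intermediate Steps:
w(V, O) = -9*V
p(s) = 0
Y(b, g) = 55 (Y(b, g) = -5*(-11) = 55)
x = 55
(-225 + 127)*x = (-225 + 127)*55 = -98*55 = -5390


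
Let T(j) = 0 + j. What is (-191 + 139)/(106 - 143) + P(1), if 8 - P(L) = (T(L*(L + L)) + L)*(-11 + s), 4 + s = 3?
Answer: 1680/37 ≈ 45.405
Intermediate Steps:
s = -1 (s = -4 + 3 = -1)
T(j) = j
P(L) = 8 + 12*L + 24*L**2 (P(L) = 8 - (L*(L + L) + L)*(-11 - 1) = 8 - (L*(2*L) + L)*(-12) = 8 - (2*L**2 + L)*(-12) = 8 - (L + 2*L**2)*(-12) = 8 - (-24*L**2 - 12*L) = 8 + (12*L + 24*L**2) = 8 + 12*L + 24*L**2)
(-191 + 139)/(106 - 143) + P(1) = (-191 + 139)/(106 - 143) + (8 + 12*1 + 24*1**2) = -52/(-37) + (8 + 12 + 24*1) = -52*(-1/37) + (8 + 12 + 24) = 52/37 + 44 = 1680/37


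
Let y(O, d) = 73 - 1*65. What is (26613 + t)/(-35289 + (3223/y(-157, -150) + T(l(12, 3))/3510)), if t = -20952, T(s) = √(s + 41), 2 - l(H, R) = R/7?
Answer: -272507301437880600/1679336474363991407 - 317921760*√2086/1679336474363991407 ≈ -0.16227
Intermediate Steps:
l(H, R) = 2 - R/7
T(s) = √(41 + s)
y(O, d) = 8 (y(O, d) = 73 - 65 = 8)
(26613 + t)/(-35289 + (3223/y(-157, -150) + T(l(12, 3))/3510)) = (26613 - 20952)/(-35289 + (3223/8 + √(41 + (2 - ⅐*3))/3510)) = 5661/(-35289 + (3223*(⅛) + √(41 + (2 - 3/7))*(1/3510))) = 5661/(-35289 + (3223/8 + √(41 + 11/7)*(1/3510))) = 5661/(-35289 + (3223/8 + √(298/7)*(1/3510))) = 5661/(-35289 + (3223/8 + (√2086/7)*(1/3510))) = 5661/(-35289 + (3223/8 + √2086/24570)) = 5661/(-279089/8 + √2086/24570)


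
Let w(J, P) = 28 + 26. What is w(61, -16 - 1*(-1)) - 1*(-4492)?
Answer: 4546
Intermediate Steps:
w(J, P) = 54
w(61, -16 - 1*(-1)) - 1*(-4492) = 54 - 1*(-4492) = 54 + 4492 = 4546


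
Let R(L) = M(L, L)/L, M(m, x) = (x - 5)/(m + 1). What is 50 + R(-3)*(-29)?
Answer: 266/3 ≈ 88.667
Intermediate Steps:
M(m, x) = (-5 + x)/(1 + m)
R(L) = (-5 + L)/(L*(1 + L)) (R(L) = ((-5 + L)/(1 + L))/L = (-5 + L)/(L*(1 + L)))
50 + R(-3)*(-29) = 50 + ((-5 - 3)/((-3)*(1 - 3)))*(-29) = 50 - ⅓*(-8)/(-2)*(-29) = 50 - ⅓*(-½)*(-8)*(-29) = 50 - 4/3*(-29) = 50 + 116/3 = 266/3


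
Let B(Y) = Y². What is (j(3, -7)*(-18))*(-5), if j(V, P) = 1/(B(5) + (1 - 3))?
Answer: 90/23 ≈ 3.9130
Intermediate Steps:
j(V, P) = 1/23 (j(V, P) = 1/(5² + (1 - 3)) = 1/(25 - 2) = 1/23)
(j(3, -7)*(-18))*(-5) = ((1/23)*(-18))*(-5) = -18/23*(-5) = 90/23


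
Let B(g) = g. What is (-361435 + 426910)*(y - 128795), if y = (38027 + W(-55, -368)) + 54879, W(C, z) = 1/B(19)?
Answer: -44646747750/19 ≈ -2.3498e+9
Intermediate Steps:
W(C, z) = 1/19
y = 1765215/19 (y = (38027 + 1/19) + 54879 = 722514/19 + 54879 = 1765215/19 ≈ 92906.)
(-361435 + 426910)*(y - 128795) = (-361435 + 426910)*(1765215/19 - 128795) = 65475*(-681890/19) = -44646747750/19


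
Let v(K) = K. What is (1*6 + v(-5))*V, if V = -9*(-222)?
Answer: 1998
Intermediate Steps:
V = 1998
(1*6 + v(-5))*V = (1*6 - 5)*1998 = (6 - 5)*1998 = 1*1998 = 1998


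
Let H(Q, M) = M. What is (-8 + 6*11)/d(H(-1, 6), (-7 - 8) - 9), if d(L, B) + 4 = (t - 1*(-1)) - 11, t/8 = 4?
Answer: 29/9 ≈ 3.2222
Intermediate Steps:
t = 32 (t = 8*4 = 32)
d(L, B) = 18 (d(L, B) = -4 + ((32 - 1*(-1)) - 11) = -4 + ((32 + 1) - 11) = -4 + (33 - 11) = -4 + 22 = 18)
(-8 + 6*11)/d(H(-1, 6), (-7 - 8) - 9) = (-8 + 6*11)/18 = (-8 + 66)*(1/18) = 58*(1/18) = 29/9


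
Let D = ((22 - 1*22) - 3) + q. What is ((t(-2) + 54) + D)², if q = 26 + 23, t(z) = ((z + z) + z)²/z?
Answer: 6724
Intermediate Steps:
t(z) = 9*z (t(z) = (2*z + z)²/z = (3*z)²/z = (9*z²)/z = 9*z)
q = 49
D = 46 (D = ((22 - 1*22) - 3) + 49 = ((22 - 22) - 3) + 49 = (0 - 3) + 49 = -3 + 49 = 46)
((t(-2) + 54) + D)² = ((9*(-2) + 54) + 46)² = ((-18 + 54) + 46)² = (36 + 46)² = 82² = 6724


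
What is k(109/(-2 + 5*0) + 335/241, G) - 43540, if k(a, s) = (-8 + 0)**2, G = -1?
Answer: -43476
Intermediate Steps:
k(a, s) = 64 (k(a, s) = (-8)**2 = 64)
k(109/(-2 + 5*0) + 335/241, G) - 43540 = 64 - 43540 = -43476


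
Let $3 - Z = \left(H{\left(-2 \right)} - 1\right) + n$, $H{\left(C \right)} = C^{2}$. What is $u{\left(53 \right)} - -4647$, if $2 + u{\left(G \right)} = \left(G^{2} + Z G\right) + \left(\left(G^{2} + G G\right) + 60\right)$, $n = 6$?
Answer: $12814$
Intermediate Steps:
$Z = -6$ ($Z = 3 - \left(\left(\left(-2\right)^{2} - 1\right) + 6\right) = 3 - \left(\left(4 - 1\right) + 6\right) = 3 - \left(3 + 6\right) = 3 - 9 = -6$)
$u{\left(G \right)} = 58 - 6 G + 3 G^{2}$ ($u{\left(G \right)} = -2 + \left(\left(G^{2} - 6 G\right) + \left(\left(G^{2} + G G\right) + 60\right)\right) = -2 + \left(\left(G^{2} - 6 G\right) + \left(\left(G^{2} + G^{2}\right) + 60\right)\right) = -2 + \left(\left(G^{2} - 6 G\right) + \left(2 G^{2} + 60\right)\right) = -2 + \left(\left(G^{2} - 6 G\right) + \left(60 + 2 G^{2}\right)\right) = -2 + \left(60 - 6 G + 3 G^{2}\right) = 58 - 6 G + 3 G^{2}$)
$u{\left(53 \right)} - -4647 = \left(58 - 318 + 3 \cdot 53^{2}\right) - -4647 = \left(58 - 318 + 3 \cdot 2809\right) + 4647 = \left(58 - 318 + 8427\right) + 4647 = 8167 + 4647 = 12814$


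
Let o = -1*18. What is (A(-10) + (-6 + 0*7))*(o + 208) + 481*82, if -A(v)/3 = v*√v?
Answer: 38302 + 5700*I*√10 ≈ 38302.0 + 18025.0*I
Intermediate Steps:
A(v) = -3*v^(3/2) (A(v) = -3*v*√v = -3*v^(3/2))
o = -18
(A(-10) + (-6 + 0*7))*(o + 208) + 481*82 = (-(-30)*I*√10 + (-6 + 0*7))*(-18 + 208) + 481*82 = (-(-30)*I*√10 + (-6 + 0))*190 + 39442 = (30*I*√10 - 6)*190 + 39442 = (-6 + 30*I*√10)*190 + 39442 = (-1140 + 5700*I*√10) + 39442 = 38302 + 5700*I*√10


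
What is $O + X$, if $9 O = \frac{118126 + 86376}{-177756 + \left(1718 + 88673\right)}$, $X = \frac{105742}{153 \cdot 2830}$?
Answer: $- \frac{6671571}{420313015} \approx -0.015873$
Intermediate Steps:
$X = \frac{52871}{216495}$ ($X = \frac{105742}{432990} = 105742 \cdot \frac{1}{432990} = \frac{52871}{216495} \approx 0.24421$)
$O = - \frac{204502}{786285}$ ($O = \frac{\left(118126 + 86376\right) \frac{1}{-177756 + \left(1718 + 88673\right)}}{9} = \frac{204502 \frac{1}{-177756 + 90391}}{9} = \frac{204502 \frac{1}{-87365}}{9} = \frac{204502 \left(- \frac{1}{87365}\right)}{9} = \frac{1}{9} \left(- \frac{204502}{87365}\right) = - \frac{204502}{786285} \approx -0.26009$)
$O + X = - \frac{204502}{786285} + \frac{52871}{216495} = - \frac{6671571}{420313015}$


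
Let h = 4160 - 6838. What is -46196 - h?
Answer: -43518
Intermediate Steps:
h = -2678
-46196 - h = -46196 - 1*(-2678) = -46196 + 2678 = -43518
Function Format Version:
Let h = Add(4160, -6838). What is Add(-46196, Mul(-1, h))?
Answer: -43518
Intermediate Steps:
h = -2678
Add(-46196, Mul(-1, h)) = Add(-46196, Mul(-1, -2678)) = Add(-46196, 2678) = -43518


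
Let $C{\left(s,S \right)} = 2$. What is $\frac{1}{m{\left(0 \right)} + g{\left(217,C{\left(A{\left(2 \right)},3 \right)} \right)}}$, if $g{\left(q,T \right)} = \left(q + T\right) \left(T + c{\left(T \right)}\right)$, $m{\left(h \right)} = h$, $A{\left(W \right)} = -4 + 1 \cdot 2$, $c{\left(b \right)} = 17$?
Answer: $\frac{1}{4161} \approx 0.00024033$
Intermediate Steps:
$A{\left(W \right)} = -2$ ($A{\left(W \right)} = -4 + 2 = -2$)
$g{\left(q,T \right)} = \left(17 + T\right) \left(T + q\right)$ ($g{\left(q,T \right)} = \left(q + T\right) \left(T + 17\right) = \left(T + q\right) \left(17 + T\right) = \left(17 + T\right) \left(T + q\right)$)
$\frac{1}{m{\left(0 \right)} + g{\left(217,C{\left(A{\left(2 \right)},3 \right)} \right)}} = \frac{1}{0 + \left(2^{2} + 17 \cdot 2 + 17 \cdot 217 + 2 \cdot 217\right)} = \frac{1}{0 + \left(4 + 34 + 3689 + 434\right)} = \frac{1}{0 + 4161} = \frac{1}{4161}$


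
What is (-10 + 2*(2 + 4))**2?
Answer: 4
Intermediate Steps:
(-10 + 2*(2 + 4))**2 = (-10 + 2*6)**2 = (-10 + 12)**2 = 2**2 = 4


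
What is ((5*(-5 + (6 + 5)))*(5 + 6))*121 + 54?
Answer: 39984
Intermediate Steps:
((5*(-5 + (6 + 5)))*(5 + 6))*121 + 54 = ((5*(-5 + 11))*11)*121 + 54 = ((5*6)*11)*121 + 54 = (30*11)*121 + 54 = 330*121 + 54 = 39930 + 54 = 39984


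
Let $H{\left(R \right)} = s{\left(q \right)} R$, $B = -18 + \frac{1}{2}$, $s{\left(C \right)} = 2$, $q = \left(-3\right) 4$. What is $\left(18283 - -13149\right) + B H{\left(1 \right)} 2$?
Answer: $31362$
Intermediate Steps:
$q = -12$
$B = - \frac{35}{2}$ ($B = -18 + \frac{1}{2} = - \frac{35}{2} \approx -17.5$)
$H{\left(R \right)} = 2 R$
$\left(18283 - -13149\right) + B H{\left(1 \right)} 2 = \left(18283 - -13149\right) + - \frac{35 \cdot 2 \cdot 1}{2} \cdot 2 = \left(18283 + 13149\right) + \left(- \frac{35}{2}\right) 2 \cdot 2 = 31432 - 70 = 31362$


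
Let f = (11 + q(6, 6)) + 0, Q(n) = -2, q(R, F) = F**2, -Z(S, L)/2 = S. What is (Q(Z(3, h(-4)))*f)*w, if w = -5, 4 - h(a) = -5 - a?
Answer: 470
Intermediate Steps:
h(a) = 9 + a (h(a) = 4 - (-5 - a) = 4 + (5 + a) = 9 + a)
Z(S, L) = -2*S
f = 47 (f = (11 + 6**2) + 0 = (11 + 36) + 0 = 47 + 0 = 47)
(Q(Z(3, h(-4)))*f)*w = -2*47*(-5) = -94*(-5) = 470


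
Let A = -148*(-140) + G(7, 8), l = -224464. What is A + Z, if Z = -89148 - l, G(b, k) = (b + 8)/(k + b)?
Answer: 156037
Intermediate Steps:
G(b, k) = (8 + b)/(b + k)
A = 20721 (A = -148*(-140) + (8 + 7)/(7 + 8) = 20720 + 15/15 = 20720 + (1/15)*15 = 20720 + 1 = 20721)
Z = 135316 (Z = -89148 - 1*(-224464) = -89148 + 224464 = 135316)
A + Z = 20721 + 135316 = 156037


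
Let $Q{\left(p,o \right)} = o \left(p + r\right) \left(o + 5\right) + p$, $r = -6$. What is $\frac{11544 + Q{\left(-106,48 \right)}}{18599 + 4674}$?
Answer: $- \frac{273490}{23273} \approx -11.751$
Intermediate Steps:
$Q{\left(p,o \right)} = p + o \left(-6 + p\right) \left(5 + o\right)$ ($Q{\left(p,o \right)} = o \left(p - 6\right) \left(o + 5\right) + p = o \left(-6 + p\right) \left(5 + o\right) + p = p + o \left(-6 + p\right) \left(5 + o\right)$)
$\frac{11544 + Q{\left(-106,48 \right)}}{18599 + 4674} = \frac{11544 - \left(1546 + 25440 + 258048\right)}{18599 + 4674} = \frac{11544 - 285034}{23273} = \left(11544 - 285034\right) \frac{1}{23273} = \left(-273490\right) \frac{1}{23273} = - \frac{273490}{23273}$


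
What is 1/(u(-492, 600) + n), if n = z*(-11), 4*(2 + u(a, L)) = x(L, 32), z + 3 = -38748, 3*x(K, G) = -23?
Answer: 12/5115085 ≈ 2.3460e-6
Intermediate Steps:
x(K, G) = -23/3 (x(K, G) = (⅓)*(-23) = -23/3)
z = -38751 (z = -3 - 38748 = -38751)
u(a, L) = -47/12 (u(a, L) = -2 + (¼)*(-23/3) = -2 - 23/12 = -47/12)
n = 426261 (n = -38751*(-11) = 426261)
1/(u(-492, 600) + n) = 1/(-47/12 + 426261) = 1/(5115085/12) = 12/5115085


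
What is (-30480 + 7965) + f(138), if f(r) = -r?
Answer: -22653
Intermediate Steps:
(-30480 + 7965) + f(138) = (-30480 + 7965) - 1*138 = -22515 - 138 = -22653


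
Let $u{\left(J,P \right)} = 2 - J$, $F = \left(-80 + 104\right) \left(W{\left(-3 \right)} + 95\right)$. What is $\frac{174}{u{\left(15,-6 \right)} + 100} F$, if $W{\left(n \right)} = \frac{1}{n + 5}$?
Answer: $4584$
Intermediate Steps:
$W{\left(n \right)} = \frac{1}{5 + n}$
$F = 2292$ ($F = \left(-80 + 104\right) \left(\frac{1}{5 - 3} + 95\right) = 24 \left(\frac{1}{2} + 95\right) = 24 \cdot \frac{191}{2} = 2292$)
$\frac{174}{u{\left(15,-6 \right)} + 100} F = \frac{174}{\left(2 - 15\right) + 100} \cdot 2292 = \frac{174}{-13 + 100} \cdot 2292 = \frac{174}{87} \cdot 2292 = 174 \cdot \frac{1}{87} \cdot 2292 = 2 \cdot 2292 = 4584$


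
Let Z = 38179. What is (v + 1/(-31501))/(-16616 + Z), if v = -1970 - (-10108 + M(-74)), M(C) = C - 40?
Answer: 259946251/679256063 ≈ 0.38269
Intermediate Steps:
M(C) = -40 + C
v = 8252 (v = -1970 - (-10108 + (-40 - 74)) = -1970 - (-10108 - 114) = -1970 - 1*(-10222) = -1970 + 10222 = 8252)
(v + 1/(-31501))/(-16616 + Z) = (8252 + 1/(-31501))/(-16616 + 38179) = (8252 - 1/31501)/21563 = (259946251/31501)*(1/21563) = 259946251/679256063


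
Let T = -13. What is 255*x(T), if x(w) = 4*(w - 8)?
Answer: -21420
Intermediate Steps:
x(w) = -32 + 4*w (x(w) = 4*(-8 + w) = -32 + 4*w)
255*x(T) = 255*(-32 + 4*(-13)) = 255*(-32 - 52) = 255*(-84) = -21420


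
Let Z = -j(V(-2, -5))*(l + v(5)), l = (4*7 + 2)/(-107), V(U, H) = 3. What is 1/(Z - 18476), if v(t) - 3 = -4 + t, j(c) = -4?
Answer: -107/1975340 ≈ -5.4168e-5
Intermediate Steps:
v(t) = -1 + t (v(t) = 3 + (-4 + t) = -1 + t)
l = -30/107 (l = (28 + 2)*(-1/107) = 30*(-1/107) = -30/107 ≈ -0.28037)
Z = 1592/107 (Z = -(-4)*(-30/107 + (-1 + 5)) = -(-4)*(-30/107 + 4) = -(-4)*398/107 = -1*(-1592/107) = 1592/107 ≈ 14.879)
1/(Z - 18476) = 1/(1592/107 - 18476) = 1/(-1975340/107) = -107/1975340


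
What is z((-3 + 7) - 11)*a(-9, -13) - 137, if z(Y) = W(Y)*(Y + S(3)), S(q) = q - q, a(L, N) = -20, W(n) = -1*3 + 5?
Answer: 143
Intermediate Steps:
W(n) = 2 (W(n) = -3 + 5 = 2)
S(q) = 0
z(Y) = 2*Y (z(Y) = 2*(Y + 0) = 2*Y)
z((-3 + 7) - 11)*a(-9, -13) - 137 = (2*((-3 + 7) - 11))*(-20) - 137 = (2*(4 - 11))*(-20) - 137 = (2*(-7))*(-20) - 137 = -14*(-20) - 137 = 280 - 137 = 143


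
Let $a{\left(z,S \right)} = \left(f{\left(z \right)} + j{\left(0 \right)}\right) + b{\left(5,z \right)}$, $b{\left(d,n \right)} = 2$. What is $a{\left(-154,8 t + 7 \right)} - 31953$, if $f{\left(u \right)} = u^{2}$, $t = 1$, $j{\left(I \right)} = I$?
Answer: $-8235$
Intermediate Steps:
$a{\left(z,S \right)} = 2 + z^{2}$ ($a{\left(z,S \right)} = \left(z^{2} + 0\right) + 2 = z^{2} + 2 = 2 + z^{2}$)
$a{\left(-154,8 t + 7 \right)} - 31953 = \left(2 + \left(-154\right)^{2}\right) - 31953 = \left(2 + 23716\right) - 31953 = 23718 - 31953 = -8235$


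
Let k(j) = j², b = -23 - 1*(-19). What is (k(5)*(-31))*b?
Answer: 3100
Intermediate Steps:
b = -4 (b = -23 + 19 = -4)
(k(5)*(-31))*b = (5²*(-31))*(-4) = (25*(-31))*(-4) = -775*(-4) = 3100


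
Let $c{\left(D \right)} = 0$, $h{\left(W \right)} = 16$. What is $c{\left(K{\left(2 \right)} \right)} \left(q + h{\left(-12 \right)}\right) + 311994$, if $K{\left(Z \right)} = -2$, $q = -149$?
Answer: $311994$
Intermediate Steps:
$c{\left(K{\left(2 \right)} \right)} \left(q + h{\left(-12 \right)}\right) + 311994 = 0 \left(-149 + 16\right) + 311994 = 0 \left(-133\right) + 311994 = 0 + 311994 = 311994$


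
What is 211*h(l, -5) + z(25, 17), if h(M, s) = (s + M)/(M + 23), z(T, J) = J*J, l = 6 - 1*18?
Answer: -408/11 ≈ -37.091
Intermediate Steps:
l = -12 (l = 6 - 18 = -12)
z(T, J) = J²
h(M, s) = (M + s)/(23 + M)
211*h(l, -5) + z(25, 17) = 211*((-12 - 5)/(23 - 12)) + 17² = 211*(-17/11) + 289 = -3587/11 + 289 = -408/11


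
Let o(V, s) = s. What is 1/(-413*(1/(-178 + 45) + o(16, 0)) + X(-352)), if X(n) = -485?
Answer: -19/9156 ≈ -0.0020751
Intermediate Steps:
1/(-413*(1/(-178 + 45) + o(16, 0)) + X(-352)) = 1/(-413*(1/(-178 + 45) + 0) - 485) = 1/(-413*(1/(-133) + 0) - 485) = 1/(-413*(-1/133 + 0) - 485) = 1/(-413*(-1/133) - 485) = 1/(59/19 - 485) = 1/(-9156/19) = -19/9156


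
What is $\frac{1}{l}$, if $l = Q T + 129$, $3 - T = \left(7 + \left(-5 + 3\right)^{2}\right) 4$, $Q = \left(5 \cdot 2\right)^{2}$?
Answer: $- \frac{1}{3971} \approx -0.00025183$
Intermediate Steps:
$Q = 100$ ($Q = 10^{2} = 100$)
$T = -41$ ($T = 3 - \left(7 + \left(-5 + 3\right)^{2}\right) 4 = 3 - \left(7 + \left(-2\right)^{2}\right) 4 = 3 - \left(7 + 4\right) 4 = 3 - 11 \cdot 4 = 3 - 44 = -41$)
$l = -3971$ ($l = 100 \left(-41\right) + 129 = -4100 + 129 = -3971$)
$\frac{1}{l} = \frac{1}{-3971} = - \frac{1}{3971}$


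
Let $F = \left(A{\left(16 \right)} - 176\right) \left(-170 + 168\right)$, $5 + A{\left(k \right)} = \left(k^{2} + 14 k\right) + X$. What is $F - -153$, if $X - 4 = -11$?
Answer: $-431$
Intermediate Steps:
$X = -7$ ($X = 4 - 11 = -7$)
$A{\left(k \right)} = -12 + k^{2} + 14 k$ ($A{\left(k \right)} = -5 - \left(7 - k^{2} - 14 k\right) = -5 + \left(-7 + k^{2} + 14 k\right) = -12 + k^{2} + 14 k$)
$F = -584$ ($F = \left(\left(-12 + 16^{2} + 14 \cdot 16\right) - 176\right) \left(-170 + 168\right) = \left(\left(-12 + 256 + 224\right) - 176\right) \left(-2\right) = \left(468 - 176\right) \left(-2\right) = 292 \left(-2\right) = -584$)
$F - -153 = -584 - -153 = -584 + 153 = -431$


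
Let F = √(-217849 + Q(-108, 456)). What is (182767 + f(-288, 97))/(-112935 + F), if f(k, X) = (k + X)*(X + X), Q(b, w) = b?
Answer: -16456097655/12754532182 - 145713*I*√217957/12754532182 ≈ -1.2902 - 0.0053336*I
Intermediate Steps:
f(k, X) = 2*X*(X + k) (f(k, X) = (X + k)*(2*X) = 2*X*(X + k))
F = I*√217957 (F = √(-217849 - 108) = √(-217957) = I*√217957 ≈ 466.86*I)
(182767 + f(-288, 97))/(-112935 + F) = (182767 + 2*97*(97 - 288))/(-112935 + I*√217957) = (182767 + 2*97*(-191))/(-112935 + I*√217957) = (182767 - 37054)/(-112935 + I*√217957) = 145713/(-112935 + I*√217957)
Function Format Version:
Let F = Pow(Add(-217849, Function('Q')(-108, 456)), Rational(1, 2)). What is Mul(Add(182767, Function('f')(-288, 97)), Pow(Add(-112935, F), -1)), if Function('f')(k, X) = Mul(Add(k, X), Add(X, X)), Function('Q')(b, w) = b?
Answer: Add(Rational(-16456097655, 12754532182), Mul(Rational(-145713, 12754532182), I, Pow(217957, Rational(1, 2)))) ≈ Add(-1.2902, Mul(-0.0053336, I))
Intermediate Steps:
Function('f')(k, X) = Mul(2, X, Add(X, k)) (Function('f')(k, X) = Mul(Add(X, k), Mul(2, X)) = Mul(2, X, Add(X, k)))
F = Mul(I, Pow(217957, Rational(1, 2))) (F = Pow(Add(-217849, -108), Rational(1, 2)) = Pow(-217957, Rational(1, 2)) = Mul(I, Pow(217957, Rational(1, 2))) ≈ Mul(466.86, I))
Mul(Add(182767, Function('f')(-288, 97)), Pow(Add(-112935, F), -1)) = Mul(Add(182767, Mul(2, 97, Add(97, -288))), Pow(Add(-112935, Mul(I, Pow(217957, Rational(1, 2)))), -1)) = Mul(Add(182767, Mul(2, 97, -191)), Pow(Add(-112935, Mul(I, Pow(217957, Rational(1, 2)))), -1)) = Mul(Add(182767, -37054), Pow(Add(-112935, Mul(I, Pow(217957, Rational(1, 2)))), -1)) = Mul(145713, Pow(Add(-112935, Mul(I, Pow(217957, Rational(1, 2)))), -1))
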